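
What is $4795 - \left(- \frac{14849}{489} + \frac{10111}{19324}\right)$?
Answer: $\frac{45592043417}{9449436} \approx 4824.8$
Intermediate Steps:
$4795 - \left(- \frac{14849}{489} + \frac{10111}{19324}\right) = 4795 - - \frac{281997797}{9449436} = 4795 + \left(- \frac{10111}{19324} + \frac{14849}{489}\right) = 4795 + \frac{281997797}{9449436} = \frac{45592043417}{9449436}$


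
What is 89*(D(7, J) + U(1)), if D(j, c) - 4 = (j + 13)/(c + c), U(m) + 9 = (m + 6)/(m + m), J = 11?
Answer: -1157/22 ≈ -52.591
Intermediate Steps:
U(m) = -9 + (6 + m)/(2*m) (U(m) = -9 + (m + 6)/(m + m) = -9 + (6 + m)/((2*m)) = -9 + (6 + m)*(1/(2*m)) = -9 + (6 + m)/(2*m))
D(j, c) = 4 + (13 + j)/(2*c) (D(j, c) = 4 + (j + 13)/(c + c) = 4 + (13 + j)/((2*c)) = 4 + (13 + j)*(1/(2*c)) = 4 + (13 + j)/(2*c))
89*(D(7, J) + U(1)) = 89*((1/2)*(13 + 7 + 8*11)/11 + (-17/2 + 3/1)) = 89*((1/2)*(1/11)*(13 + 7 + 88) + (-17/2 + 3*1)) = 89*((1/2)*(1/11)*108 + (-17/2 + 3)) = 89*(54/11 - 11/2) = 89*(-13/22) = -1157/22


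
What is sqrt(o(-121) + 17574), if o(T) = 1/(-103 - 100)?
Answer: sqrt(724206763)/203 ≈ 132.57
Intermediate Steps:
o(T) = -1/203 (o(T) = 1/(-203) = -1/203)
sqrt(o(-121) + 17574) = sqrt(-1/203 + 17574) = sqrt(3567521/203) = sqrt(724206763)/203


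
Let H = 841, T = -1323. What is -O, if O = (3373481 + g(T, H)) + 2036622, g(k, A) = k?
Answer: -5408780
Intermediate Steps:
O = 5408780 (O = (3373481 - 1323) + 2036622 = 3372158 + 2036622 = 5408780)
-O = -1*5408780 = -5408780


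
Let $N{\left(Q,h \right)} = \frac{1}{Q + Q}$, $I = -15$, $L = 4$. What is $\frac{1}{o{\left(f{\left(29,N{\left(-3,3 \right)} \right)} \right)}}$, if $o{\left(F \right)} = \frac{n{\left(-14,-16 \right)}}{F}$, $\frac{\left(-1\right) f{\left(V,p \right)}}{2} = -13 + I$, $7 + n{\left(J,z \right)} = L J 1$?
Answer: $- \frac{8}{9} \approx -0.88889$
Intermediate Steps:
$n{\left(J,z \right)} = -7 + 4 J$ ($n{\left(J,z \right)} = -7 + 4 J 1 = -7 + 4 J$)
$N{\left(Q,h \right)} = \frac{1}{2 Q}$
$f{\left(V,p \right)} = 56$ ($f{\left(V,p \right)} = - 2 \left(-13 - 15\right) = \left(-2\right) \left(-28\right) = 56$)
$o{\left(F \right)} = - \frac{63}{F}$ ($o{\left(F \right)} = \frac{-7 + 4 \left(-14\right)}{F} = \frac{-7 - 56}{F} = - \frac{63}{F}$)
$\frac{1}{o{\left(f{\left(29,N{\left(-3,3 \right)} \right)} \right)}} = \frac{1}{\left(-63\right) \frac{1}{56}} = \frac{1}{- \frac{9}{8}} = - \frac{8}{9}$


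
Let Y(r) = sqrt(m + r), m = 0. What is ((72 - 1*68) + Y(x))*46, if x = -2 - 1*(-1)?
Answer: 184 + 46*I ≈ 184.0 + 46.0*I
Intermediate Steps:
x = -1 (x = -2 + 1 = -1)
Y(r) = sqrt(r) (Y(r) = sqrt(0 + r) = sqrt(r))
((72 - 1*68) + Y(x))*46 = ((72 - 1*68) + sqrt(-1))*46 = ((72 - 68) + I)*46 = (4 + I)*46 = 184 + 46*I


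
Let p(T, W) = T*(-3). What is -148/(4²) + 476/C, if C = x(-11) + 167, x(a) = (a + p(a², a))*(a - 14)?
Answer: -350225/38068 ≈ -9.2000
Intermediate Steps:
p(T, W) = -3*T
x(a) = (-14 + a)*(a - 3*a²) (x(a) = (a - 3*a²)*(a - 14) = (a - 3*a²)*(-14 + a) = (-14 + a)*(a - 3*a²))
C = 9517 (C = -11*(-14 - 3*(-11)² + 43*(-11)) + 167 = -11*(-14 - 3*121 - 473) + 167 = -11*(-14 - 363 - 473) + 167 = -11*(-850) + 167 = 9350 + 167 = 9517)
-148/(4²) + 476/C = -148/(4²) + 476/9517 = -148/16 + 476*(1/9517) = -148*1/16 + 476/9517 = -37/4 + 476/9517 = -350225/38068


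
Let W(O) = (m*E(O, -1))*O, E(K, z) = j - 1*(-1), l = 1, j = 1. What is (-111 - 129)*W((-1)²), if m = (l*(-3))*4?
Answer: 5760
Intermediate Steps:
E(K, z) = 2 (E(K, z) = 1 - 1*(-1) = 1 + 1 = 2)
m = -12 (m = (1*(-3))*4 = -3*4 = -12)
W(O) = -24*O (W(O) = (-12*2)*O = -24*O)
(-111 - 129)*W((-1)²) = (-111 - 129)*(-24*(-1)²) = -(-5760) = -240*(-24) = 5760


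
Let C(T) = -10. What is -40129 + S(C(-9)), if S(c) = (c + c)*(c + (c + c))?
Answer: -39529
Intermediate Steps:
S(c) = 6*c² (S(c) = (2*c)*(c + 2*c) = (2*c)*(3*c) = 6*c²)
-40129 + S(C(-9)) = -40129 + 6*(-10)² = -40129 + 6*100 = -40129 + 600 = -39529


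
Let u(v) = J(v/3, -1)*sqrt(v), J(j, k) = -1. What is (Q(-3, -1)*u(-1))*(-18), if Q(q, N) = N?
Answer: -18*I ≈ -18.0*I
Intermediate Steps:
u(v) = -sqrt(v)
(Q(-3, -1)*u(-1))*(-18) = -(-1)*sqrt(-1)*(-18) = -(-1)*I*(-18) = I*(-18) = -18*I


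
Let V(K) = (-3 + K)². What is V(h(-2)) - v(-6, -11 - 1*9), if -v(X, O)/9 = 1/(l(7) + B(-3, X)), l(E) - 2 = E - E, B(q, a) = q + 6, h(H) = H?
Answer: 134/5 ≈ 26.800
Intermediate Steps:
B(q, a) = 6 + q
l(E) = 2 (l(E) = 2 + (E - E) = 2 + 0 = 2)
v(X, O) = -9/5 (v(X, O) = -9/(2 + (6 - 3)) = -9/(2 + 3) = -9/5)
V(h(-2)) - v(-6, -11 - 1*9) = (-3 - 2)² - 1*(-9/5) = (-5)² + 9/5 = 25 + 9/5 = 134/5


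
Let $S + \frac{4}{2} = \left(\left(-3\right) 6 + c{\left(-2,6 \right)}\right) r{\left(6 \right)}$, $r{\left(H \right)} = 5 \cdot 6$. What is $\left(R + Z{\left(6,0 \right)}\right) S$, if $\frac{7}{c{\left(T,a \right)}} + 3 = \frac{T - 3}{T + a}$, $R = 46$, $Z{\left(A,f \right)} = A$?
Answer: $- \frac{522808}{17} \approx -30753.0$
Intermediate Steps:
$r{\left(H \right)} = 30$
$c{\left(T,a \right)} = \frac{7}{-3 + \frac{-3 + T}{T + a}}$ ($c{\left(T,a \right)} = \frac{7}{-3 + \frac{T - 3}{T + a}} = \frac{7}{-3 + \frac{-3 + T}{T + a}}$)
$S = - \frac{10054}{17}$ ($S = -2 + \left(\left(-3\right) 6 + \frac{7 \left(\left(-1\right) \left(-2\right) - 6\right)}{3 + 2 \left(-2\right) + 3 \cdot 6}\right) 30 = -2 + \left(-18 + \frac{7 \left(2 - 6\right)}{3 - 4 + 18}\right) 30 = -2 + \left(-18 + 7 \cdot \frac{1}{17} \left(-4\right)\right) 30 = -2 + \left(-18 - \frac{28}{17}\right) 30 = -2 - \frac{10020}{17} = - \frac{10054}{17} \approx -591.41$)
$\left(R + Z{\left(6,0 \right)}\right) S = \left(46 + 6\right) \left(- \frac{10054}{17}\right) = 52 \left(- \frac{10054}{17}\right) = - \frac{522808}{17}$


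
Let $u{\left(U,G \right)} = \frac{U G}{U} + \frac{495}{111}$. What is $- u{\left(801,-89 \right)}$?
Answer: $\frac{3128}{37} \approx 84.541$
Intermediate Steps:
$u{\left(U,G \right)} = \frac{165}{37} + G$ ($u{\left(U,G \right)} = \frac{G U}{U} + 495 \cdot \frac{1}{111} = G + \frac{165}{37} = \frac{165}{37} + G$)
$- u{\left(801,-89 \right)} = - (\frac{165}{37} - 89) = \left(-1\right) \left(- \frac{3128}{37}\right) = \frac{3128}{37}$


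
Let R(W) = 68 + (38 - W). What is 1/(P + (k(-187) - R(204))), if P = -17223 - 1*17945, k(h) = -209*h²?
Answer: -1/7343591 ≈ -1.3617e-7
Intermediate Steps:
R(W) = 106 - W
P = -35168 (P = -17223 - 17945 = -35168)
1/(P + (k(-187) - R(204))) = 1/(-35168 + (-209*(-187)² - (106 - 1*204))) = 1/(-35168 + (-209*34969 - (106 - 204))) = 1/(-35168 + (-7308521 - 1*(-98))) = 1/(-35168 + (-7308521 + 98)) = 1/(-35168 - 7308423) = 1/(-7343591) = -1/7343591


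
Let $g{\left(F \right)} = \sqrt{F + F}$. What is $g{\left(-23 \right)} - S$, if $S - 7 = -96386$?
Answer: $96379 + i \sqrt{46} \approx 96379.0 + 6.7823 i$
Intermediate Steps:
$S = -96379$ ($S = 7 - 96386 = -96379$)
$g{\left(F \right)} = \sqrt{2} \sqrt{F}$ ($g{\left(F \right)} = \sqrt{2 F} = \sqrt{2} \sqrt{F}$)
$g{\left(-23 \right)} - S = \sqrt{2} \sqrt{-23} - -96379 = \sqrt{2} i \sqrt{23} + 96379 = i \sqrt{46} + 96379 = 96379 + i \sqrt{46}$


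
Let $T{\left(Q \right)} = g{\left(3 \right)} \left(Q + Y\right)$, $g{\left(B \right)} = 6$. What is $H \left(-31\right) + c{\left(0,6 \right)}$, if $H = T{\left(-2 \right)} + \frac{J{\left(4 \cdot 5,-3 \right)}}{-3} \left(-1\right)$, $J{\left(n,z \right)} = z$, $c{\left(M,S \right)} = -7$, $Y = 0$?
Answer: $396$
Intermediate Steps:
$T{\left(Q \right)} = 6 Q$ ($T{\left(Q \right)} = 6 \left(Q + 0\right) = 6 Q$)
$H = -13$ ($H = 6 \left(-2\right) + - \frac{3}{-3} \left(-1\right) = -12 + \left(-3\right) \left(- \frac{1}{3}\right) \left(-1\right) = -12 + 1 \left(-1\right) = -12 - 1 = -13$)
$H \left(-31\right) + c{\left(0,6 \right)} = \left(-13\right) \left(-31\right) - 7 = 403 - 7 = 396$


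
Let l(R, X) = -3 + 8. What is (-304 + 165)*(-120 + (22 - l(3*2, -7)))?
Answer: 14317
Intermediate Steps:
l(R, X) = 5
(-304 + 165)*(-120 + (22 - l(3*2, -7))) = (-304 + 165)*(-120 + (22 - 1*5)) = -139*(-120 + (22 - 5)) = -139*(-120 + 17) = -139*(-103) = 14317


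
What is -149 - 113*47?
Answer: -5460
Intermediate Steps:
-149 - 113*47 = -149 - 5311 = -5460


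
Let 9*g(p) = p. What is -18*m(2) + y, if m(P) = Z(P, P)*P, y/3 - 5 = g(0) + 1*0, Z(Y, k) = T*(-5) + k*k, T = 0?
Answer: -129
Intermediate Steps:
g(p) = p/9
Z(Y, k) = k**2 (Z(Y, k) = 0*(-5) + k*k = 0 + k**2 = k**2)
y = 15 (y = 15 + 3*((1/9)*0 + 1*0) = 15 + 3*(0 + 0) = 15 + 3*0 = 15 + 0 = 15)
m(P) = P**3 (m(P) = P**2*P = P**3)
-18*m(2) + y = -18*2**3 + 15 = -18*8 + 15 = -144 + 15 = -129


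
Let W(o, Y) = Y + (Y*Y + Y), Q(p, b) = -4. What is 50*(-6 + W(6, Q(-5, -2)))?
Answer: 100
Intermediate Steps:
W(o, Y) = Y**2 + 2*Y (W(o, Y) = Y + (Y**2 + Y) = Y + (Y + Y**2) = Y**2 + 2*Y)
50*(-6 + W(6, Q(-5, -2))) = 50*(-6 - 4*(2 - 4)) = 50*(-6 - 4*(-2)) = 50*(-6 + 8) = 50*2 = 100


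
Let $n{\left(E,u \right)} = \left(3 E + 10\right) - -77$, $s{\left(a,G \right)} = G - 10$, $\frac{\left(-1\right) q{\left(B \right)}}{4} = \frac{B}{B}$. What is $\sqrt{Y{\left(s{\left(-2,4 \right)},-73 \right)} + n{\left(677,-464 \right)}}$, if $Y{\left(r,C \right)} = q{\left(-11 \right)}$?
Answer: $\sqrt{2114} \approx 45.978$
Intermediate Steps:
$q{\left(B \right)} = -4$ ($q{\left(B \right)} = - 4 \frac{B}{B} = \left(-4\right) 1 = -4$)
$s{\left(a,G \right)} = -10 + G$
$n{\left(E,u \right)} = 87 + 3 E$ ($n{\left(E,u \right)} = \left(10 + 3 E\right) + 77 = 87 + 3 E$)
$Y{\left(r,C \right)} = -4$
$\sqrt{Y{\left(s{\left(-2,4 \right)},-73 \right)} + n{\left(677,-464 \right)}} = \sqrt{-4 + \left(87 + 3 \cdot 677\right)} = \sqrt{-4 + \left(87 + 2031\right)} = \sqrt{-4 + 2118} = \sqrt{2114}$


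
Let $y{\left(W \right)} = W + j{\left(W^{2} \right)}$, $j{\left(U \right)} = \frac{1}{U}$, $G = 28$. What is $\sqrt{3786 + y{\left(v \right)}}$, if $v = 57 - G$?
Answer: $\frac{4 \sqrt{200526}}{29} \approx 61.766$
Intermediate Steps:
$v = 29$ ($v = 57 - 28 = 29$)
$y{\left(W \right)} = W + \frac{1}{W^{2}}$
$\sqrt{3786 + y{\left(v \right)}} = \sqrt{3786 + \left(29 + \frac{1}{841}\right)} = \sqrt{3786 + \frac{24390}{841}} = \sqrt{\frac{3208416}{841}} = \frac{4 \sqrt{200526}}{29}$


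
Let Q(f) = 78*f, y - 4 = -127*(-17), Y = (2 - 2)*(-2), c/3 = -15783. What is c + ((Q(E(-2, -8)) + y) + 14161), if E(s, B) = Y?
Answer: -31025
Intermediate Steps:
c = -47349 (c = 3*(-15783) = -47349)
Y = 0 (Y = 0*(-2) = 0)
E(s, B) = 0
y = 2163 (y = 4 - 127*(-17) = 4 + 2159 = 2163)
c + ((Q(E(-2, -8)) + y) + 14161) = -47349 + ((78*0 + 2163) + 14161) = -47349 + ((0 + 2163) + 14161) = -47349 + (2163 + 14161) = -47349 + 16324 = -31025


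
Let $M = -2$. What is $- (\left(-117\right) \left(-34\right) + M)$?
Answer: $-3976$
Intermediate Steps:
$- (\left(-117\right) \left(-34\right) + M) = - (\left(-117\right) \left(-34\right) - 2) = - (3978 - 2) = \left(-1\right) 3976 = -3976$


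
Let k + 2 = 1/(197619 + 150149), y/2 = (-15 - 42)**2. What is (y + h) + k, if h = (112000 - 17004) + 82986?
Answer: 64155545105/347768 ≈ 1.8448e+5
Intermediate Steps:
y = 6498 (y = 2*(-15 - 42)**2 = 2*(-57)**2 = 2*3249 = 6498)
h = 177982 (h = 94996 + 82986 = 177982)
k = -695535/347768 (k = -2 + 1/(197619 + 150149) = -2 + 1/347768 = -695535/347768 ≈ -2.0000)
(y + h) + k = (6498 + 177982) - 695535/347768 = 184480 - 695535/347768 = 64155545105/347768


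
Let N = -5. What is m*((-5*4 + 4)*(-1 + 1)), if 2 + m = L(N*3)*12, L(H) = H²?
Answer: 0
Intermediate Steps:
m = 2698 (m = -2 + (-5*3)²*12 = -2 + (-15)²*12 = -2 + 225*12 = -2 + 2700 = 2698)
m*((-5*4 + 4)*(-1 + 1)) = 2698*((-5*4 + 4)*(-1 + 1)) = 2698*((-20 + 4)*0) = 2698*(-16*0) = 2698*0 = 0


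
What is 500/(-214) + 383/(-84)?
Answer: -61981/8988 ≈ -6.8960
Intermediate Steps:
500/(-214) + 383/(-84) = 500*(-1/214) + 383*(-1/84) = -250/107 - 383/84 = -61981/8988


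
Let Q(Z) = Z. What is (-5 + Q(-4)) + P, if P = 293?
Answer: 284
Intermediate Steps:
(-5 + Q(-4)) + P = (-5 - 4) + 293 = -9 + 293 = 284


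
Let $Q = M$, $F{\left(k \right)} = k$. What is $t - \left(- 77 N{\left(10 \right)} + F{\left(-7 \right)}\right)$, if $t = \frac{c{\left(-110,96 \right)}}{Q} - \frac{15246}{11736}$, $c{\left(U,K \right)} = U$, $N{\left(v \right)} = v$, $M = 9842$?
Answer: $\frac{2488794337}{3208492} \approx 775.69$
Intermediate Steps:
$Q = 9842$
$t = - \frac{4203947}{3208492}$ ($t = - \frac{110}{9842} - \frac{15246}{11736} = \left(-110\right) \frac{1}{9842} - \frac{847}{652} = - \frac{55}{4921} - \frac{847}{652} = - \frac{4203947}{3208492} \approx -1.3103$)
$t - \left(- 77 N{\left(10 \right)} + F{\left(-7 \right)}\right) = - \frac{4203947}{3208492} - \left(\left(-77\right) 10 - 7\right) = - \frac{4203947}{3208492} - \left(-770 - 7\right) = - \frac{4203947}{3208492} - -777 = - \frac{4203947}{3208492} + 777 = \frac{2488794337}{3208492}$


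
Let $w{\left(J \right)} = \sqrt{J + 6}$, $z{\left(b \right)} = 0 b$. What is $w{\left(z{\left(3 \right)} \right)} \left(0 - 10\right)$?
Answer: $- 10 \sqrt{6} \approx -24.495$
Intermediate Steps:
$z{\left(b \right)} = 0$
$w{\left(J \right)} = \sqrt{6 + J}$
$w{\left(z{\left(3 \right)} \right)} \left(0 - 10\right) = \sqrt{6 + 0} \left(0 - 10\right) = \sqrt{6} \left(-10\right) = - 10 \sqrt{6}$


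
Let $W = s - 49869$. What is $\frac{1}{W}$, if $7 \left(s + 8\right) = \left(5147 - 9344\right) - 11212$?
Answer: $- \frac{7}{364548} \approx -1.9202 \cdot 10^{-5}$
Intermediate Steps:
$s = - \frac{15465}{7}$ ($s = -8 + \frac{\left(5147 - 9344\right) - 11212}{7} = -8 + \frac{-4197 - 11212}{7} = -8 + \frac{1}{7} \left(-15409\right) = -8 - \frac{15409}{7} = - \frac{15465}{7} \approx -2209.3$)
$W = - \frac{364548}{7}$ ($W = - \frac{15465}{7} - 49869 = - \frac{364548}{7} \approx -52078.0$)
$\frac{1}{W} = \frac{1}{- \frac{364548}{7}} = - \frac{7}{364548}$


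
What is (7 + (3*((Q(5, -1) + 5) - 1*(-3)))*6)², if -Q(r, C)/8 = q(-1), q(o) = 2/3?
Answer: 3025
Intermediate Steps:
q(o) = ⅔ (q(o) = 2*(⅓) = ⅔)
Q(r, C) = -16/3 (Q(r, C) = -8*⅔ = -16/3)
(7 + (3*((Q(5, -1) + 5) - 1*(-3)))*6)² = (7 + (3*((-16/3 + 5) - 1*(-3)))*6)² = (7 + (3*(-⅓ + 3))*6)² = (7 + (3*(8/3))*6)² = (7 + 8*6)² = (7 + 48)² = 55² = 3025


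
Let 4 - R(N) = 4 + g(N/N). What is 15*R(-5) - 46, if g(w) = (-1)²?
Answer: -61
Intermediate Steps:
g(w) = 1
R(N) = -1 (R(N) = 4 - (4 + 1) = 4 - 1*5 = 4 - 5 = -1)
15*R(-5) - 46 = 15*(-1) - 46 = -15 - 46 = -61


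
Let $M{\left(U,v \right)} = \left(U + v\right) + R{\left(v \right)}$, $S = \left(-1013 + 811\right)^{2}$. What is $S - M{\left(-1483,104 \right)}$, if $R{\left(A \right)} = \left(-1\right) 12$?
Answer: $42195$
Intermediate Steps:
$S = 40804$ ($S = \left(-202\right)^{2} = 40804$)
$R{\left(A \right)} = -12$
$M{\left(U,v \right)} = -12 + U + v$ ($M{\left(U,v \right)} = \left(U + v\right) - 12 = -12 + U + v$)
$S - M{\left(-1483,104 \right)} = 40804 - \left(-12 - 1483 + 104\right) = 40804 - -1391 = 40804 + 1391 = 42195$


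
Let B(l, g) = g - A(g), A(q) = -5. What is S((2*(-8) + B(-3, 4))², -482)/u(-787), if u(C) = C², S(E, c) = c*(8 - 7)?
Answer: -482/619369 ≈ -0.00077821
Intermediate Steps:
B(l, g) = 5 + g (B(l, g) = g - 1*(-5) = g + 5 = 5 + g)
S(E, c) = c (S(E, c) = c*1 = c)
S((2*(-8) + B(-3, 4))², -482)/u(-787) = -482/((-787)²) = -482/619369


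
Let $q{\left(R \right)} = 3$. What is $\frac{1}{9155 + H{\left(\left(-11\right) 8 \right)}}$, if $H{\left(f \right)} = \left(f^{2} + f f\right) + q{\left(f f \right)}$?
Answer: $\frac{1}{24646} \approx 4.0575 \cdot 10^{-5}$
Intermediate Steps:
$H{\left(f \right)} = 3 + 2 f^{2}$ ($H{\left(f \right)} = \left(f^{2} + f f\right) + 3 = \left(f^{2} + f^{2}\right) + 3 = 2 f^{2} + 3 = 3 + 2 f^{2}$)
$\frac{1}{9155 + H{\left(\left(-11\right) 8 \right)}} = \frac{1}{9155 + \left(3 + 2 \left(\left(-11\right) 8\right)^{2}\right)} = \frac{1}{9155 + \left(3 + 2 \left(-88\right)^{2}\right)} = \frac{1}{9155 + \left(3 + 2 \cdot 7744\right)} = \frac{1}{9155 + \left(3 + 15488\right)} = \frac{1}{9155 + 15491} = \frac{1}{24646}$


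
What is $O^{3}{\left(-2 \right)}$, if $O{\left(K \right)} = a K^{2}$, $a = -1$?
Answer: $-64$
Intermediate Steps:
$O{\left(K \right)} = - K^{2}$
$O^{3}{\left(-2 \right)} = \left(- \left(-2\right)^{2}\right)^{3} = \left(\left(-1\right) 4\right)^{3} = \left(-4\right)^{3} = -64$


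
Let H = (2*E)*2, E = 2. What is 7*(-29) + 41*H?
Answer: 125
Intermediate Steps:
H = 8 (H = (2*2)*2 = 4*2 = 8)
7*(-29) + 41*H = 7*(-29) + 41*8 = -203 + 328 = 125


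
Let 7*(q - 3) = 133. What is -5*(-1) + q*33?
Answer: 731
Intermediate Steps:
q = 22 (q = 3 + (⅐)*133 = 3 + 19 = 22)
-5*(-1) + q*33 = -5*(-1) + 22*33 = 5 + 726 = 731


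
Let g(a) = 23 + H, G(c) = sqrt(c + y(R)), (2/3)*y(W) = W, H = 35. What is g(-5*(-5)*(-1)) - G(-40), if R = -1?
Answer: 58 - I*sqrt(166)/2 ≈ 58.0 - 6.442*I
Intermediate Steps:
y(W) = 3*W/2
G(c) = sqrt(-3/2 + c) (G(c) = sqrt(c + (3/2)*(-1)) = sqrt(c - 3/2) = sqrt(-3/2 + c))
g(a) = 58 (g(a) = 23 + 35 = 58)
g(-5*(-5)*(-1)) - G(-40) = 58 - sqrt(-6 + 4*(-40))/2 = 58 - sqrt(-6 - 160)/2 = 58 - sqrt(-166)/2 = 58 - I*sqrt(166)/2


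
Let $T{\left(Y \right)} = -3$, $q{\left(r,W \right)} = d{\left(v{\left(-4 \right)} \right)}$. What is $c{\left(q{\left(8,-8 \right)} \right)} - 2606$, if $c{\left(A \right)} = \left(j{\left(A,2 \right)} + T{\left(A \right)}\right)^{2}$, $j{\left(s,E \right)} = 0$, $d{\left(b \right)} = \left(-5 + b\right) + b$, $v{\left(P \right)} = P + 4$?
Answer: $-2597$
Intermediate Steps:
$v{\left(P \right)} = 4 + P$
$d{\left(b \right)} = -5 + 2 b$
$q{\left(r,W \right)} = -5$ ($q{\left(r,W \right)} = -5 + 2 \left(4 - 4\right) = -5 + 2 \cdot 0 = -5 + 0 = -5$)
$c{\left(A \right)} = 9$ ($c{\left(A \right)} = \left(0 - 3\right)^{2} = \left(-3\right)^{2} = 9$)
$c{\left(q{\left(8,-8 \right)} \right)} - 2606 = 9 - 2606 = -2597$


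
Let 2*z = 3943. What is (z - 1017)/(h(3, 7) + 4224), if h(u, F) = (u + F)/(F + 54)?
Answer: 116449/515348 ≈ 0.22596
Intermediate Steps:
z = 3943/2 (z = (½)*3943 = 3943/2 ≈ 1971.5)
h(u, F) = (F + u)/(54 + F)
(z - 1017)/(h(3, 7) + 4224) = (3943/2 - 1017)/((7 + 3)/(54 + 7) + 4224) = 1909/(2*(10/61 + 4224)) = 1909/(2*(257674/61)) = (1909/2)*(61/257674) = 116449/515348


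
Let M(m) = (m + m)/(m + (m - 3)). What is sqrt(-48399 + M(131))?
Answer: I*sqrt(3246585461)/259 ≈ 220.0*I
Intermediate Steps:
M(m) = 2*m/(-3 + 2*m) (M(m) = (2*m)/(m + (-3 + m)) = (2*m)/(-3 + 2*m) = 2*m/(-3 + 2*m))
sqrt(-48399 + M(131)) = sqrt(-48399 + 2*131/(-3 + 2*131)) = sqrt(-48399 + 2*131/(-3 + 262)) = sqrt(-48399 + 2*131/259) = sqrt(-48399 + 2*131*(1/259)) = sqrt(-48399 + 262/259) = sqrt(-12535079/259) = I*sqrt(3246585461)/259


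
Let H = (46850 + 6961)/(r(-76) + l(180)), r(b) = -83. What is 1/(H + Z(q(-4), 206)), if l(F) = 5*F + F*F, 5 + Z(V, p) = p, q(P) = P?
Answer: 33217/6730428 ≈ 0.0049353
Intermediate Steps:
Z(V, p) = -5 + p
l(F) = F² + 5*F (l(F) = 5*F + F² = F² + 5*F)
H = 53811/33217 (H = (46850 + 6961)/(-83 + 180*(5 + 180)) = 53811/(-83 + 180*185) = 53811/(-83 + 33300) = 53811/33217 ≈ 1.6200)
1/(H + Z(q(-4), 206)) = 1/(53811/33217 + (-5 + 206)) = 1/(53811/33217 + 201) = 1/(6730428/33217) = 33217/6730428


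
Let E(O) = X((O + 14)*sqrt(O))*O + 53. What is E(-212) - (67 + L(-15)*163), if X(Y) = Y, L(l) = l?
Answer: 2431 + 83952*I*sqrt(53) ≈ 2431.0 + 6.1118e+5*I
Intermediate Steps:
E(O) = 53 + O**(3/2)*(14 + O) (E(O) = ((O + 14)*sqrt(O))*O + 53 = ((14 + O)*sqrt(O))*O + 53 = (sqrt(O)*(14 + O))*O + 53 = O**(3/2)*(14 + O) + 53 = 53 + O**(3/2)*(14 + O))
E(-212) - (67 + L(-15)*163) = (53 + (-212)**(3/2)*(14 - 212)) - (67 - 15*163) = (53 - 424*I*sqrt(53)*(-198)) - (67 - 2445) = (53 + 83952*I*sqrt(53)) - 1*(-2378) = (53 + 83952*I*sqrt(53)) + 2378 = 2431 + 83952*I*sqrt(53)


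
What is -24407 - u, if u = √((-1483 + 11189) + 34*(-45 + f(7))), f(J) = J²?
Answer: -24407 - √9842 ≈ -24506.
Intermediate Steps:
u = √9842 (u = √((-1483 + 11189) + 34*(-45 + 7²)) = √(9706 + 34*(-45 + 49)) = √(9706 + 34*4) = √(9706 + 136) = √9842 ≈ 99.207)
-24407 - u = -24407 - √9842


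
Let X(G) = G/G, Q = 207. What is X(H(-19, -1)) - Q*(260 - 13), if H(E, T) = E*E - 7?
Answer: -51128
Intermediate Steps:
H(E, T) = -7 + E**2 (H(E, T) = E**2 - 7 = -7 + E**2)
X(G) = 1
X(H(-19, -1)) - Q*(260 - 13) = 1 - 207*(260 - 13) = 1 - 207*247 = 1 - 1*51129 = 1 - 51129 = -51128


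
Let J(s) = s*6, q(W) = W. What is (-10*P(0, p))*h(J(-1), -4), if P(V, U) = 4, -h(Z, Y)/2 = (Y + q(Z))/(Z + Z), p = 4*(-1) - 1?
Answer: 200/3 ≈ 66.667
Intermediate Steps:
J(s) = 6*s
p = -5 (p = -4 - 1 = -5)
h(Z, Y) = -(Y + Z)/Z (h(Z, Y) = -2*(Y + Z)/(Z + Z) = -2*(Y + Z)/(2*Z) = -2*(Y + Z)*1/(2*Z) = -(Y + Z)/Z)
(-10*P(0, p))*h(J(-1), -4) = (-10*4)*((-1*(-4) - 6*(-1))/((6*(-1)))) = -40*(4 - 1*(-6))/(-6) = -(-20)*(4 + 6)/3 = -(-20)*10/3 = -40*(-5/3) = 200/3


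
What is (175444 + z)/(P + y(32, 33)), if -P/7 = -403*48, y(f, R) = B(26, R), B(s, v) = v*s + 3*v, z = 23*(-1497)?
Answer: 141013/136365 ≈ 1.0341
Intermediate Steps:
z = -34431
B(s, v) = 3*v + s*v (B(s, v) = s*v + 3*v = 3*v + s*v)
y(f, R) = 29*R (y(f, R) = R*(3 + 26) = R*29 = 29*R)
P = 135408 (P = -(-2821)*48 = -7*(-19344) = 135408)
(175444 + z)/(P + y(32, 33)) = (175444 - 34431)/(135408 + 29*33) = 141013/(135408 + 957) = 141013/136365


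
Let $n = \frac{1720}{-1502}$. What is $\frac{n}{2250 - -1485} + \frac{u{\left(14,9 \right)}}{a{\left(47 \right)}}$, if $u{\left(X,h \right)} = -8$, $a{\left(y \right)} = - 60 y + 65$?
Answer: $\frac{4014116}{1545546735} \approx 0.0025972$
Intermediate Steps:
$a{\left(y \right)} = 65 - 60 y$
$n = - \frac{860}{751}$ ($n = 1720 \left(- \frac{1}{1502}\right) = - \frac{860}{751} \approx -1.1451$)
$\frac{n}{2250 - -1485} + \frac{u{\left(14,9 \right)}}{a{\left(47 \right)}} = - \frac{860}{751 \left(2250 - -1485\right)} - \frac{8}{65 - 2820} = - \frac{860}{751 \left(2250 + 1485\right)} - \frac{8}{65 - 2820} = - \frac{860}{751 \cdot 3735} - \frac{8}{-2755} = \left(- \frac{860}{751}\right) \frac{1}{3735} - - \frac{8}{2755} = - \frac{172}{560997} + \frac{8}{2755} = \frac{4014116}{1545546735}$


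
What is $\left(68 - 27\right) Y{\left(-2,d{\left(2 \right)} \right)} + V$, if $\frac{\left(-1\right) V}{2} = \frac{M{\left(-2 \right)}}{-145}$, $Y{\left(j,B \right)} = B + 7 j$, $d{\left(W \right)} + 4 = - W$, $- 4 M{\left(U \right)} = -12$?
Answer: $- \frac{118894}{145} \approx -819.96$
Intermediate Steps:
$M{\left(U \right)} = 3$ ($M{\left(U \right)} = \left(- \frac{1}{4}\right) \left(-12\right) = 3$)
$d{\left(W \right)} = -4 - W$
$V = \frac{6}{145}$ ($V = - 2 \frac{3}{-145} = - 2 \cdot 3 \left(- \frac{1}{145}\right) = \left(-2\right) \left(- \frac{3}{145}\right) = \frac{6}{145} \approx 0.041379$)
$\left(68 - 27\right) Y{\left(-2,d{\left(2 \right)} \right)} + V = \left(68 - 27\right) \left(\left(-4 - 2\right) + 7 \left(-2\right)\right) + \frac{6}{145} = \left(68 - 27\right) \left(\left(-4 - 2\right) - 14\right) + \frac{6}{145} = 41 \left(-6 - 14\right) + \frac{6}{145} = 41 \left(-20\right) + \frac{6}{145} = -820 + \frac{6}{145} = - \frac{118894}{145}$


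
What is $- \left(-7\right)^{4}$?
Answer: $-2401$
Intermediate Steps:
$- \left(-7\right)^{4} = \left(-1\right) 2401 = -2401$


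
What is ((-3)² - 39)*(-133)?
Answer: 3990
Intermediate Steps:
((-3)² - 39)*(-133) = (9 - 39)*(-133) = -30*(-133) = 3990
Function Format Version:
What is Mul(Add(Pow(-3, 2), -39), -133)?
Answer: 3990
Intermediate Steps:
Mul(Add(Pow(-3, 2), -39), -133) = Mul(Add(9, -39), -133) = Mul(-30, -133) = 3990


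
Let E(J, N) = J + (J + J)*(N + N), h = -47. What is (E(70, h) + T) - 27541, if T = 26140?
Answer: -14491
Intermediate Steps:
E(J, N) = J + 4*J*N (E(J, N) = J + (2*J)*(2*N) = J + 4*J*N)
(E(70, h) + T) - 27541 = (70*(1 + 4*(-47)) + 26140) - 27541 = (70*(1 - 188) + 26140) - 27541 = (70*(-187) + 26140) - 27541 = (-13090 + 26140) - 27541 = 13050 - 27541 = -14491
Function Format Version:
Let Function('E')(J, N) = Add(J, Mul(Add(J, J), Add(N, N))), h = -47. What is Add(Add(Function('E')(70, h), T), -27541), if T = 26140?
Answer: -14491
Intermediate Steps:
Function('E')(J, N) = Add(J, Mul(4, J, N)) (Function('E')(J, N) = Add(J, Mul(Mul(2, J), Mul(2, N))) = Add(J, Mul(4, J, N)))
Add(Add(Function('E')(70, h), T), -27541) = Add(Add(Mul(70, Add(1, Mul(4, -47))), 26140), -27541) = Add(Add(Mul(70, Add(1, -188)), 26140), -27541) = Add(Add(Mul(70, -187), 26140), -27541) = Add(Add(-13090, 26140), -27541) = Add(13050, -27541) = -14491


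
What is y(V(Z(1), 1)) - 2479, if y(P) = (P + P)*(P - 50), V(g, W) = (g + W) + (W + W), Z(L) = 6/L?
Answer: -3217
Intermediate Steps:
V(g, W) = g + 3*W (V(g, W) = (W + g) + 2*W = g + 3*W)
y(P) = 2*P*(-50 + P) (y(P) = (2*P)*(-50 + P) = 2*P*(-50 + P))
y(V(Z(1), 1)) - 2479 = 2*(6/1 + 3*1)*(-50 + (6/1 + 3*1)) - 2479 = 2*(6*1 + 3)*(-50 + (6*1 + 3)) - 2479 = 2*(6 + 3)*(-50 + (6 + 3)) - 2479 = 2*9*(-50 + 9) - 2479 = 2*9*(-41) - 2479 = -738 - 2479 = -3217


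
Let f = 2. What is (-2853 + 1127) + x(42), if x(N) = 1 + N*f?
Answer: -1641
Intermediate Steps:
x(N) = 1 + 2*N (x(N) = 1 + N*2 = 1 + 2*N)
(-2853 + 1127) + x(42) = (-2853 + 1127) + (1 + 2*42) = -1726 + (1 + 84) = -1726 + 85 = -1641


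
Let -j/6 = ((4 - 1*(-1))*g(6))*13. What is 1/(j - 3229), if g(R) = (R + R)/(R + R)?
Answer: -1/3619 ≈ -0.00027632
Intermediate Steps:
g(R) = 1 (g(R) = (2*R)/((2*R)) = (2*R)*(1/(2*R)) = 1)
j = -390 (j = -6*(4 - 1*(-1))*1*13 = -6*(4 + 1)*1*13 = -6*5*1*13 = -30*13 = -6*65 = -390)
1/(j - 3229) = 1/(-390 - 3229) = 1/(-3619) = -1/3619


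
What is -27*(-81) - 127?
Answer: 2060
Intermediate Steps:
-27*(-81) - 127 = 2187 - 127 = 2060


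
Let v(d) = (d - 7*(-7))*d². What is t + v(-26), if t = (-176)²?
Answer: 46524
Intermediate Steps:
v(d) = d²*(49 + d) (v(d) = (d + 49)*d² = (49 + d)*d² = d²*(49 + d))
t = 30976
t + v(-26) = 30976 + (-26)²*(49 - 26) = 30976 + 676*23 = 30976 + 15548 = 46524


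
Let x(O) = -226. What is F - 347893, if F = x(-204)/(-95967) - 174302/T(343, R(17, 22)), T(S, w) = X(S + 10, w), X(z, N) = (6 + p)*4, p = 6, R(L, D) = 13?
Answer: -269877851779/767736 ≈ -3.5152e+5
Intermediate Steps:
X(z, N) = 48 (X(z, N) = (6 + 6)*4 = 12*4 = 48)
T(S, w) = 48
F = -2787871531/767736 (F = -226/(-95967) - 174302/48 = -226*(-1/95967) - 174302*1/48 = 226/95967 - 87151/24 = -2787871531/767736 ≈ -3631.3)
F - 347893 = -2787871531/767736 - 347893 = -269877851779/767736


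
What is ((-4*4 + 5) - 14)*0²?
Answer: 0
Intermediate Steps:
((-4*4 + 5) - 14)*0² = ((-16 + 5) - 14)*0 = (-11 - 14)*0 = -25*0 = 0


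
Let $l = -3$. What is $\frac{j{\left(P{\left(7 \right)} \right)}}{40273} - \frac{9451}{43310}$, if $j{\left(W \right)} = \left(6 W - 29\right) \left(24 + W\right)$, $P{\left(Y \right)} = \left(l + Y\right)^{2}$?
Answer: $- \frac{264549323}{1744223630} \approx -0.15167$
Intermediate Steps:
$P{\left(Y \right)} = \left(-3 + Y\right)^{2}$
$j{\left(W \right)} = \left(-29 + 6 W\right) \left(24 + W\right)$
$\frac{j{\left(P{\left(7 \right)} \right)}}{40273} - \frac{9451}{43310} = \frac{-696 + 6 \left(\left(-3 + 7\right)^{2}\right)^{2} + 115 \left(-3 + 7\right)^{2}}{40273} - \frac{9451}{43310} = \left(-696 + 6 \left(4^{2}\right)^{2} + 115 \cdot 4^{2}\right) \frac{1}{40273} - \frac{9451}{43310} = \left(-696 + 6 \cdot 16^{2} + 115 \cdot 16\right) \frac{1}{40273} - \frac{9451}{43310} = \left(-696 + 6 \cdot 256 + 1840\right) \frac{1}{40273} - \frac{9451}{43310} = \left(-696 + 1536 + 1840\right) \frac{1}{40273} - \frac{9451}{43310} = 2680 \cdot \frac{1}{40273} - \frac{9451}{43310} = \frac{2680}{40273} - \frac{9451}{43310} = - \frac{264549323}{1744223630}$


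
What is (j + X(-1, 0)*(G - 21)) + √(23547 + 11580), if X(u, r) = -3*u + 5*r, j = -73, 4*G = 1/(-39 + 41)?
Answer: -1085/8 + 3*√3903 ≈ 51.797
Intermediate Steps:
G = ⅛ (G = 1/(4*(-39 + 41)) = (¼)/2 = (¼)*(½) = ⅛ ≈ 0.12500)
(j + X(-1, 0)*(G - 21)) + √(23547 + 11580) = (-73 + (-3*(-1) + 5*0)*(⅛ - 21)) + √(23547 + 11580) = (-73 + (3 + 0)*(-167/8)) + √35127 = (-73 + 3*(-167/8)) + 3*√3903 = (-73 - 501/8) + 3*√3903 = -1085/8 + 3*√3903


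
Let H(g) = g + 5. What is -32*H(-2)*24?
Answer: -2304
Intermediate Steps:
H(g) = 5 + g
-32*H(-2)*24 = -32*(5 - 2)*24 = -32*3*24 = -96*24 = -2304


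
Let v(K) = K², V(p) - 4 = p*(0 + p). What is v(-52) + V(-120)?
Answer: 17108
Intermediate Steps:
V(p) = 4 + p² (V(p) = 4 + p*(0 + p) = 4 + p*p = 4 + p²)
v(-52) + V(-120) = (-52)² + (4 + (-120)²) = 2704 + (4 + 14400) = 2704 + 14404 = 17108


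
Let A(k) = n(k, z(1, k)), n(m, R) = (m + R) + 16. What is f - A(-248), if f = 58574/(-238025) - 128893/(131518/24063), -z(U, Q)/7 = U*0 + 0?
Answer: -730992019291407/31304571950 ≈ -23351.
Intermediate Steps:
z(U, Q) = 0 (z(U, Q) = -7*(U*0 + 0) = -7*(0 + 0) = -7*0 = 0)
n(m, R) = 16 + R + m (n(m, R) = (R + m) + 16 = 16 + R + m)
f = -738254679983807/31304571950 (f = 58574*(-1/238025) - 128893/(131518*(1/24063)) = -58574/238025 - 128893/131518/24063 = -58574/238025 - 128893*24063/131518 = -58574/238025 - 3101552259/131518 = -738254679983807/31304571950 ≈ -23583.)
A(k) = 16 + k (A(k) = 16 + 0 + k = 16 + k)
f - A(-248) = -738254679983807/31304571950 - (16 - 248) = -738254679983807/31304571950 - 1*(-232) = -738254679983807/31304571950 + 232 = -730992019291407/31304571950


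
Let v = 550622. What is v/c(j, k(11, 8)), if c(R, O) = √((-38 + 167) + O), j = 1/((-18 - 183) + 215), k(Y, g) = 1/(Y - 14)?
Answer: 275311*√1158/193 ≈ 48542.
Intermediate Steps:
k(Y, g) = 1/(-14 + Y)
j = 1/14 (j = 1/(-201 + 215) = 1/14 ≈ 0.071429)
c(R, O) = √(129 + O)
v/c(j, k(11, 8)) = 550622/(√(129 + 1/(-14 + 11))) = 550622/(√(129 + 1/(-3))) = 550622/(√(129 - ⅓)) = 550622/(√(386/3)) = 550622/((√1158/3)) = 550622*(√1158/386) = 275311*√1158/193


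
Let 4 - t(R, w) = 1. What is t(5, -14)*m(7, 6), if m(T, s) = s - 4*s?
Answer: -54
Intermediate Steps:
t(R, w) = 3 (t(R, w) = 4 - 1*1 = 4 - 1 = 3)
m(T, s) = -3*s
t(5, -14)*m(7, 6) = 3*(-3*6) = 3*(-18) = -54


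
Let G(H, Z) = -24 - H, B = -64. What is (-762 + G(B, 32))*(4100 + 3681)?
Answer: -5617882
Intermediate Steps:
(-762 + G(B, 32))*(4100 + 3681) = (-762 + (-24 - 1*(-64)))*(4100 + 3681) = (-762 + (-24 + 64))*7781 = (-762 + 40)*7781 = -722*7781 = -5617882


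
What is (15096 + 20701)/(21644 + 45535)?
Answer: 35797/67179 ≈ 0.53286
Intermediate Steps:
(15096 + 20701)/(21644 + 45535) = 35797/67179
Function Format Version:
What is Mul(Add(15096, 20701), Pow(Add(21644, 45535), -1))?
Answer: Rational(35797, 67179) ≈ 0.53286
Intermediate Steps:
Mul(Add(15096, 20701), Pow(Add(21644, 45535), -1)) = Mul(35797, Pow(67179, -1)) = Mul(35797, Rational(1, 67179)) = Rational(35797, 67179)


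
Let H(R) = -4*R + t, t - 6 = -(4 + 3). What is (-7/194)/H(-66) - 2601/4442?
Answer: -33184829/56659931 ≈ -0.58568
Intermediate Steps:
t = -1 (t = 6 - (4 + 3) = 6 - 1*7 = 6 - 7 = -1)
H(R) = -1 - 4*R (H(R) = -4*R - 1 = -1 - 4*R)
(-7/194)/H(-66) - 2601/4442 = (-7/194)/(-1 - 4*(-66)) - 2601/4442 = (-7*1/194)/(-1 + 264) - 2601*1/4442 = -7/194/263 - 2601/4442 = -7/194*1/263 - 2601/4442 = -7/51022 - 2601/4442 = -33184829/56659931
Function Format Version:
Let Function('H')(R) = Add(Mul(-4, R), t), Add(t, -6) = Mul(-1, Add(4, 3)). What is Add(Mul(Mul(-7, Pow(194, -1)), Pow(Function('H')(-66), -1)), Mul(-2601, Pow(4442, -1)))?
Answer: Rational(-33184829, 56659931) ≈ -0.58568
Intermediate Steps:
t = -1 (t = Add(6, Mul(-1, Add(4, 3))) = Add(6, Mul(-1, 7)) = Add(6, -7) = -1)
Function('H')(R) = Add(-1, Mul(-4, R)) (Function('H')(R) = Add(Mul(-4, R), -1) = Add(-1, Mul(-4, R)))
Add(Mul(Mul(-7, Pow(194, -1)), Pow(Function('H')(-66), -1)), Mul(-2601, Pow(4442, -1))) = Add(Mul(Mul(-7, Pow(194, -1)), Pow(Add(-1, Mul(-4, -66)), -1)), Mul(-2601, Pow(4442, -1))) = Add(Mul(Mul(-7, Rational(1, 194)), Pow(Add(-1, 264), -1)), Mul(-2601, Rational(1, 4442))) = Add(Mul(Rational(-7, 194), Pow(263, -1)), Rational(-2601, 4442)) = Add(Mul(Rational(-7, 194), Rational(1, 263)), Rational(-2601, 4442)) = Add(Rational(-7, 51022), Rational(-2601, 4442)) = Rational(-33184829, 56659931)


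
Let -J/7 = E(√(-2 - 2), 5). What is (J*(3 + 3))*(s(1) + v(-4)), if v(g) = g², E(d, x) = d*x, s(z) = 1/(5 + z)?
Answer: -6790*I ≈ -6790.0*I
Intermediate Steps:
J = -70*I (J = -7*√(-2 - 2)*5 = -7*√(-4)*5 = -7*2*I*5 = -70*I ≈ -70.0*I)
(J*(3 + 3))*(s(1) + v(-4)) = ((-70*I)*(3 + 3))*(1/(5 + 1) + (-4)²) = (-70*I*6)*(1/6 + 16) = (-420*I)*(⅙ + 16) = -420*I*(97/6) = -6790*I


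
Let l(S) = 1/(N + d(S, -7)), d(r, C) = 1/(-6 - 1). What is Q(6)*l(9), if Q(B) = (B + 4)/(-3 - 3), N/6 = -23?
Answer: 35/2901 ≈ 0.012065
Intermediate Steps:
d(r, C) = -⅐ (d(r, C) = 1/(-7) = -⅐)
N = -138 (N = 6*(-23) = -138)
Q(B) = -⅔ - B/6 (Q(B) = (4 + B)/(-6) = (4 + B)*(-⅙) = -⅔ - B/6)
l(S) = -7/967 (l(S) = 1/(-138 - ⅐) = 1/(-967/7) = -7/967)
Q(6)*l(9) = (-⅔ - ⅙*6)*(-7/967) = (-⅔ - 1)*(-7/967) = -5/3*(-7/967) = 35/2901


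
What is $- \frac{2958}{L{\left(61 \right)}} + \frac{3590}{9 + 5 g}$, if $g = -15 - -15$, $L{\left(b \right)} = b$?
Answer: $\frac{192368}{549} \approx 350.4$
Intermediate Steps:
$g = 0$ ($g = -15 + 15 = 0$)
$- \frac{2958}{L{\left(61 \right)}} + \frac{3590}{9 + 5 g} = - \frac{2958}{61} + \frac{3590}{9 + 5 \cdot 0} = \left(-2958\right) \frac{1}{61} + \frac{3590}{9 + 0} = - \frac{2958}{61} + \frac{3590}{9} = \frac{192368}{549}$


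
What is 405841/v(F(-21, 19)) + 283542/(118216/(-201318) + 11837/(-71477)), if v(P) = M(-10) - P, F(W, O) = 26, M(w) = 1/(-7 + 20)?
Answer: -102295159721294527/260759194909 ≈ -3.9230e+5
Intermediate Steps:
M(w) = 1/13
v(P) = 1/13 - P
405841/v(F(-21, 19)) + 283542/(118216/(-201318) + 11837/(-71477)) = 405841/(1/13 - 1*26) + 283542/(118216/(-201318) + 11837/(-71477)) = 405841/(1/13 - 26) + 283542/(118216*(-1/201318) + 11837*(-1/71477)) = 405841/(-337/13) + 283542/(-59108/100659 - 1691/10211) = 405841*(-13/337) + 283542/(-773766157/1027829049) = -5275933/337 + 283542*(-1027829049/773766157) = -5275933/337 - 291432704211558/773766157 = -102295159721294527/260759194909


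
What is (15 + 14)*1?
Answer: 29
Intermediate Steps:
(15 + 14)*1 = 29*1 = 29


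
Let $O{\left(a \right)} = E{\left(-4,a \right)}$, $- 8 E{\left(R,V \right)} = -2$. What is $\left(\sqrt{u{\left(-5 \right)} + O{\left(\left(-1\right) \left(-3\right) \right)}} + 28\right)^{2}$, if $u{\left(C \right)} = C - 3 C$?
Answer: $\frac{\left(56 + \sqrt{41}\right)^{2}}{4} \approx 973.54$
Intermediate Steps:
$u{\left(C \right)} = - 2 C$
$E{\left(R,V \right)} = \frac{1}{4}$ ($E{\left(R,V \right)} = \left(- \frac{1}{8}\right) \left(-2\right) = \frac{1}{4}$)
$O{\left(a \right)} = \frac{1}{4}$
$\left(\sqrt{u{\left(-5 \right)} + O{\left(\left(-1\right) \left(-3\right) \right)}} + 28\right)^{2} = \left(\sqrt{\left(-2\right) \left(-5\right) + \frac{1}{4}} + 28\right)^{2} = \left(\sqrt{10 + \frac{1}{4}} + 28\right)^{2} = \left(\sqrt{\frac{41}{4}} + 28\right)^{2} = \left(\frac{\sqrt{41}}{2} + 28\right)^{2} = \left(28 + \frac{\sqrt{41}}{2}\right)^{2}$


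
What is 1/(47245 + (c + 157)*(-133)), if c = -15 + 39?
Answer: 1/23172 ≈ 4.3156e-5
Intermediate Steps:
c = 24
1/(47245 + (c + 157)*(-133)) = 1/(47245 + (24 + 157)*(-133)) = 1/(47245 + 181*(-133)) = 1/(47245 - 24073) = 1/23172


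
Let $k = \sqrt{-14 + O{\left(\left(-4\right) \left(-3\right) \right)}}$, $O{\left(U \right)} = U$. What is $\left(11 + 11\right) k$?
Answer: $22 i \sqrt{2} \approx 31.113 i$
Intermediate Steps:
$k = i \sqrt{2}$ ($k = \sqrt{-14 - -12} = \sqrt{-14 + 12} = \sqrt{-2} = i \sqrt{2} \approx 1.4142 i$)
$\left(11 + 11\right) k = \left(11 + 11\right) i \sqrt{2} = 22 i \sqrt{2}$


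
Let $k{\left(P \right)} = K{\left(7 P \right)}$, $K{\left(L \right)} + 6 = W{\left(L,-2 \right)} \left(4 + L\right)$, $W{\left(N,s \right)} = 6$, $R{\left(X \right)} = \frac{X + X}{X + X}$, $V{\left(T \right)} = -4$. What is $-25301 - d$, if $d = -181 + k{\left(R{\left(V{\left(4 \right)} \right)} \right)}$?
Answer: $-25180$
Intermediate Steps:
$R{\left(X \right)} = 1$ ($R{\left(X \right)} = \frac{2 X}{2 X} = 2 X \frac{1}{2 X} = 1$)
$K{\left(L \right)} = 18 + 6 L$ ($K{\left(L \right)} = -6 + 6 \left(4 + L\right) = -6 + \left(24 + 6 L\right) = 18 + 6 L$)
$k{\left(P \right)} = 18 + 42 P$ ($k{\left(P \right)} = 18 + 6 \cdot 7 P = 18 + 42 P$)
$d = -121$ ($d = -181 + \left(18 + 42 \cdot 1\right) = -181 + \left(18 + 42\right) = -181 + 60 = -121$)
$-25301 - d = -25301 - -121 = -25301 + 121 = -25180$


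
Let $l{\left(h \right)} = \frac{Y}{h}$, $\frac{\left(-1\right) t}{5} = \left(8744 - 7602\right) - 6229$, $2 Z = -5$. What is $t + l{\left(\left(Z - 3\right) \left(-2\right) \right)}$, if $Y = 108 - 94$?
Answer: $\frac{279799}{11} \approx 25436.0$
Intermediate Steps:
$Z = - \frac{5}{2}$ ($Z = \frac{1}{2} \left(-5\right) = - \frac{5}{2} \approx -2.5$)
$Y = 14$ ($Y = 108 - 94 = 14$)
$t = 25435$ ($t = - 5 \left(\left(8744 - 7602\right) - 6229\right) = - 5 \left(1142 - 6229\right) = \left(-5\right) \left(-5087\right) = 25435$)
$l{\left(h \right)} = \frac{14}{h}$
$t + l{\left(\left(Z - 3\right) \left(-2\right) \right)} = 25435 + \frac{14}{\left(- \frac{5}{2} - 3\right) \left(-2\right)} = 25435 + \frac{14}{\left(- \frac{11}{2}\right) \left(-2\right)} = 25435 + \frac{14}{11} = \frac{279799}{11}$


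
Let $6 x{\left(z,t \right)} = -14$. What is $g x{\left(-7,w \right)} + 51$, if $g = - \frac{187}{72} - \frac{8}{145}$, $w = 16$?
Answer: $\frac{1791157}{31320} \approx 57.189$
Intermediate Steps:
$x{\left(z,t \right)} = - \frac{7}{3}$ ($x{\left(z,t \right)} = \frac{1}{6} \left(-14\right) = - \frac{7}{3}$)
$g = - \frac{27691}{10440}$ ($g = \left(-187\right) \frac{1}{72} - \frac{8}{145} = - \frac{187}{72} - \frac{8}{145} = - \frac{27691}{10440} \approx -2.6524$)
$g x{\left(-7,w \right)} + 51 = \left(- \frac{27691}{10440}\right) \left(- \frac{7}{3}\right) + 51 = \frac{193837}{31320} + 51 = \frac{1791157}{31320}$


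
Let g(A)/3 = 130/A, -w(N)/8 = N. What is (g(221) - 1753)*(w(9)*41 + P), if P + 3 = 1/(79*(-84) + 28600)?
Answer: 1932245641249/373388 ≈ 5.1749e+6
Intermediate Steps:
w(N) = -8*N
g(A) = 390/A (g(A) = 3*(130/A) = 390/A)
P = -65891/21964 (P = -3 + 1/(79*(-84) + 28600) = -3 + 1/(-6636 + 28600) = -3 + 1/21964 = -65891/21964 ≈ -3.0000)
(g(221) - 1753)*(w(9)*41 + P) = (390/221 - 1753)*(-8*9*41 - 65891/21964) = (390*(1/221) - 1753)*(-72*41 - 65891/21964) = (30/17 - 1753)*(-2952 - 65891/21964) = -29771/17*(-64903619/21964) = 1932245641249/373388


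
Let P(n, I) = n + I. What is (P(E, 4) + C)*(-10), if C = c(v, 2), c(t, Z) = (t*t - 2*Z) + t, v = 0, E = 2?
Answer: -20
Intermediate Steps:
c(t, Z) = t + t² - 2*Z (c(t, Z) = (t² - 2*Z) + t = t + t² - 2*Z)
C = -4 (C = 0 + 0² - 2*2 = 0 + 0 - 4 = -4)
P(n, I) = I + n
(P(E, 4) + C)*(-10) = ((4 + 2) - 4)*(-10) = (6 - 4)*(-10) = 2*(-10) = -20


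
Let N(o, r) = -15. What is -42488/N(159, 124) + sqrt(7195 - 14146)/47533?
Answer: 42488/15 + I*sqrt(6951)/47533 ≈ 2832.5 + 0.001754*I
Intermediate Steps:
-42488/N(159, 124) + sqrt(7195 - 14146)/47533 = -42488/(-15) + sqrt(7195 - 14146)/47533 = -42488*(-1/15) + sqrt(-6951)*(1/47533) = 42488/15 + (I*sqrt(6951))*(1/47533) = 42488/15 + I*sqrt(6951)/47533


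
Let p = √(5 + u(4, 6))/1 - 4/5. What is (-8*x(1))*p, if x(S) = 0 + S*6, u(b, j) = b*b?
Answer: 192/5 - 48*√21 ≈ -181.56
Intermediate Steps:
u(b, j) = b²
x(S) = 6*S (x(S) = 0 + 6*S = 6*S)
p = -⅘ + √21 (p = √(5 + 4²)/1 - 4/5 = √(5 + 16)*1 - 4*⅕ = √21*1 - ⅘ = √21 - ⅘ = -⅘ + √21 ≈ 3.7826)
(-8*x(1))*p = (-48)*(-⅘ + √21) = (-8*6)*(-⅘ + √21) = -48*(-⅘ + √21) = 192/5 - 48*√21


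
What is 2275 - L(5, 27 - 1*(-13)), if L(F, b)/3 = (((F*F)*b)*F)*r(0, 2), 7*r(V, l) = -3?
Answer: 60925/7 ≈ 8703.6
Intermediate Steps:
r(V, l) = -3/7 (r(V, l) = (⅐)*(-3) = -3/7)
L(F, b) = -9*b*F³/7 (L(F, b) = 3*((((F*F)*b)*F)*(-3/7)) = 3*(((F²*b)*F)*(-3/7)) = 3*(((b*F²)*F)*(-3/7)) = 3*((b*F³)*(-3/7)) = 3*(-3*b*F³/7) = -9*b*F³/7)
2275 - L(5, 27 - 1*(-13)) = 2275 - (-9)*(27 - 1*(-13))*5³/7 = 2275 - (-9)*(27 + 13)*125/7 = 2275 - (-9)*40*125/7 = 2275 - 1*(-45000/7) = 2275 + 45000/7 = 60925/7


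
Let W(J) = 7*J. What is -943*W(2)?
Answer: -13202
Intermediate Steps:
-943*W(2) = -6601*2 = -943*14 = -13202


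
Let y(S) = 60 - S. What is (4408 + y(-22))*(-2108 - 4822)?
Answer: -31115700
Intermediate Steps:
(4408 + y(-22))*(-2108 - 4822) = (4408 + (60 - 1*(-22)))*(-2108 - 4822) = (4408 + (60 + 22))*(-6930) = (4408 + 82)*(-6930) = 4490*(-6930) = -31115700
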